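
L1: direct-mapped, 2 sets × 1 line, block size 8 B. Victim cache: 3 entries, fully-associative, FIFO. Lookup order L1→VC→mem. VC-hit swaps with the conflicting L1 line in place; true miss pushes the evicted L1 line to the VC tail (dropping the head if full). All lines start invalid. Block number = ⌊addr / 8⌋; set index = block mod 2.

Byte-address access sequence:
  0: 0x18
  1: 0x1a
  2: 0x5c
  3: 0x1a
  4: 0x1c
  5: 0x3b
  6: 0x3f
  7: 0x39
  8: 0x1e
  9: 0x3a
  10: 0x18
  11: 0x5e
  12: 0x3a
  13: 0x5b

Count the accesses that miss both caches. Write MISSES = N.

MISSES = 3

0: 0x18 (blk 3, set 1) → MISS  vc=[]
1: 0x1a (blk 3, set 1) → L1-HIT  vc=[]
2: 0x5c (blk 11, set 1) → MISS  vc=[3]
3: 0x1a (blk 3, set 1) → VC-HIT  vc=[11]
4: 0x1c (blk 3, set 1) → L1-HIT  vc=[11]
5: 0x3b (blk 7, set 1) → MISS  vc=[11, 3]
6: 0x3f (blk 7, set 1) → L1-HIT  vc=[11, 3]
7: 0x39 (blk 7, set 1) → L1-HIT  vc=[11, 3]
8: 0x1e (blk 3, set 1) → VC-HIT  vc=[11, 7]
9: 0x3a (blk 7, set 1) → VC-HIT  vc=[11, 3]
10: 0x18 (blk 3, set 1) → VC-HIT  vc=[11, 7]
11: 0x5e (blk 11, set 1) → VC-HIT  vc=[3, 7]
12: 0x3a (blk 7, set 1) → VC-HIT  vc=[3, 11]
13: 0x5b (blk 11, set 1) → VC-HIT  vc=[3, 7]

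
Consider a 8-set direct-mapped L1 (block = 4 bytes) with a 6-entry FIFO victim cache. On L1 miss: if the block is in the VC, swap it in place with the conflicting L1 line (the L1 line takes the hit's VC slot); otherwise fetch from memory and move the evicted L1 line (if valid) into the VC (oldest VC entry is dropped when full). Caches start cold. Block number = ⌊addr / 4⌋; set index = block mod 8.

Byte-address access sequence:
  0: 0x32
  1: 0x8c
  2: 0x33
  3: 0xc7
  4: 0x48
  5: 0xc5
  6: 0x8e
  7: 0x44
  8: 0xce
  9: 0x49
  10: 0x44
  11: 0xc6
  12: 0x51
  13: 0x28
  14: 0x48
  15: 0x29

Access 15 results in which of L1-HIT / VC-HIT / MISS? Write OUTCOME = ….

0: 0x32 (blk 12, set 4) → MISS  vc=[]
1: 0x8c (blk 35, set 3) → MISS  vc=[]
2: 0x33 (blk 12, set 4) → L1-HIT  vc=[]
3: 0xc7 (blk 49, set 1) → MISS  vc=[]
4: 0x48 (blk 18, set 2) → MISS  vc=[]
5: 0xc5 (blk 49, set 1) → L1-HIT  vc=[]
6: 0x8e (blk 35, set 3) → L1-HIT  vc=[]
7: 0x44 (blk 17, set 1) → MISS  vc=[49]
8: 0xce (blk 51, set 3) → MISS  vc=[49, 35]
9: 0x49 (blk 18, set 2) → L1-HIT  vc=[49, 35]
10: 0x44 (blk 17, set 1) → L1-HIT  vc=[49, 35]
11: 0xc6 (blk 49, set 1) → VC-HIT  vc=[17, 35]
12: 0x51 (blk 20, set 4) → MISS  vc=[17, 35, 12]
13: 0x28 (blk 10, set 2) → MISS  vc=[17, 35, 12, 18]
14: 0x48 (blk 18, set 2) → VC-HIT  vc=[17, 35, 12, 10]
15: 0x29 (blk 10, set 2) → VC-HIT  vc=[17, 35, 12, 18]

OUTCOME = VC-HIT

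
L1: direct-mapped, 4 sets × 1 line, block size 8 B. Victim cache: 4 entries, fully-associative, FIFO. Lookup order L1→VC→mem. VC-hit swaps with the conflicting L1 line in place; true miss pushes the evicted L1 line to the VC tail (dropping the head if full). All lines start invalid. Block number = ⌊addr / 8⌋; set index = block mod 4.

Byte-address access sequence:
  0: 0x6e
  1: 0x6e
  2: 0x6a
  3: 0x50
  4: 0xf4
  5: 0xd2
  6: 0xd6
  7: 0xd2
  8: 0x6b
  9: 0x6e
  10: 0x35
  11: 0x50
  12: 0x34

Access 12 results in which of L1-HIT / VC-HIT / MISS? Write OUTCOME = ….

#0 0x6e→b13/s1 MISS; vc=[]
#1 0x6e→b13/s1 L1-HIT; vc=[]
#2 0x6a→b13/s1 L1-HIT; vc=[]
#3 0x50→b10/s2 MISS; vc=[]
#4 0xf4→b30/s2 MISS; vc=[10]
#5 0xd2→b26/s2 MISS; vc=[10,30]
#6 0xd6→b26/s2 L1-HIT; vc=[10,30]
#7 0xd2→b26/s2 L1-HIT; vc=[10,30]
#8 0x6b→b13/s1 L1-HIT; vc=[10,30]
#9 0x6e→b13/s1 L1-HIT; vc=[10,30]
#10 0x35→b6/s2 MISS; vc=[10,30,26]
#11 0x50→b10/s2 VC-HIT; vc=[6,30,26]
#12 0x34→b6/s2 VC-HIT; vc=[10,30,26]

OUTCOME = VC-HIT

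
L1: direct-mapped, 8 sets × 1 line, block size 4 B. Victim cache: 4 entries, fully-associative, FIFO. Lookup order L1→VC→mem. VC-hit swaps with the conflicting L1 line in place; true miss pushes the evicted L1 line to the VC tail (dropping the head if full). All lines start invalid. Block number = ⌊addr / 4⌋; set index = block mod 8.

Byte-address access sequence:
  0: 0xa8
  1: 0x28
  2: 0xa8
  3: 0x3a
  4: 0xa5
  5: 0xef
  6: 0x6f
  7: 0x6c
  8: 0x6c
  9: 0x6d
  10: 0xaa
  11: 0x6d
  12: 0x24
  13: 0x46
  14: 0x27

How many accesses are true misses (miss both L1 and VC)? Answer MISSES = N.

MISSES = 8

0: 0xa8 (blk 42, set 2) → MISS  vc=[]
1: 0x28 (blk 10, set 2) → MISS  vc=[42]
2: 0xa8 (blk 42, set 2) → VC-HIT  vc=[10]
3: 0x3a (blk 14, set 6) → MISS  vc=[10]
4: 0xa5 (blk 41, set 1) → MISS  vc=[10]
5: 0xef (blk 59, set 3) → MISS  vc=[10]
6: 0x6f (blk 27, set 3) → MISS  vc=[10, 59]
7: 0x6c (blk 27, set 3) → L1-HIT  vc=[10, 59]
8: 0x6c (blk 27, set 3) → L1-HIT  vc=[10, 59]
9: 0x6d (blk 27, set 3) → L1-HIT  vc=[10, 59]
10: 0xaa (blk 42, set 2) → L1-HIT  vc=[10, 59]
11: 0x6d (blk 27, set 3) → L1-HIT  vc=[10, 59]
12: 0x24 (blk 9, set 1) → MISS  vc=[10, 59, 41]
13: 0x46 (blk 17, set 1) → MISS  vc=[10, 59, 41, 9]
14: 0x27 (blk 9, set 1) → VC-HIT  vc=[10, 59, 41, 17]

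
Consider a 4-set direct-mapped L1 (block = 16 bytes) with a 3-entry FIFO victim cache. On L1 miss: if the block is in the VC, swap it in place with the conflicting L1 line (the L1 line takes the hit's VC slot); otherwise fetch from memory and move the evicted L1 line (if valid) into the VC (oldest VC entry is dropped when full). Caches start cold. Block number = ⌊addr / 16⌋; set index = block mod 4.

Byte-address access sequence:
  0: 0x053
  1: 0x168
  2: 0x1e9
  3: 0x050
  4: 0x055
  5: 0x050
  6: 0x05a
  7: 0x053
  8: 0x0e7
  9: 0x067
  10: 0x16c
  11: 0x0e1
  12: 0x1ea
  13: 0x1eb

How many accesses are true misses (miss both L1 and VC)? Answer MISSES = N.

0: 0x53 (blk 5, set 1) → MISS  vc=[]
1: 0x168 (blk 22, set 2) → MISS  vc=[]
2: 0x1e9 (blk 30, set 2) → MISS  vc=[22]
3: 0x50 (blk 5, set 1) → L1-HIT  vc=[22]
4: 0x55 (blk 5, set 1) → L1-HIT  vc=[22]
5: 0x50 (blk 5, set 1) → L1-HIT  vc=[22]
6: 0x5a (blk 5, set 1) → L1-HIT  vc=[22]
7: 0x53 (blk 5, set 1) → L1-HIT  vc=[22]
8: 0xe7 (blk 14, set 2) → MISS  vc=[22, 30]
9: 0x67 (blk 6, set 2) → MISS  vc=[22, 30, 14]
10: 0x16c (blk 22, set 2) → VC-HIT  vc=[6, 30, 14]
11: 0xe1 (blk 14, set 2) → VC-HIT  vc=[6, 30, 22]
12: 0x1ea (blk 30, set 2) → VC-HIT  vc=[6, 14, 22]
13: 0x1eb (blk 30, set 2) → L1-HIT  vc=[6, 14, 22]

MISSES = 5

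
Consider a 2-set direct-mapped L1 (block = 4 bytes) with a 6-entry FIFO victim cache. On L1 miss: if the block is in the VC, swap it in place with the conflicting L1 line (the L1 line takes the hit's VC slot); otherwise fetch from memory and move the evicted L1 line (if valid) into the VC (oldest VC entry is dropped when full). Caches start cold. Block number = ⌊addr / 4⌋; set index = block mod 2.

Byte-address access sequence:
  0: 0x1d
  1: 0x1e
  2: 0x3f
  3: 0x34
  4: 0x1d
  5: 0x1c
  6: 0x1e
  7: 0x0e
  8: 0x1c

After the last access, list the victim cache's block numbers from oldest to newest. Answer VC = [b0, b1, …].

VC = [13, 15, 3]

0: 0x1d (blk 7, set 1) → MISS  vc=[]
1: 0x1e (blk 7, set 1) → L1-HIT  vc=[]
2: 0x3f (blk 15, set 1) → MISS  vc=[7]
3: 0x34 (blk 13, set 1) → MISS  vc=[7, 15]
4: 0x1d (blk 7, set 1) → VC-HIT  vc=[13, 15]
5: 0x1c (blk 7, set 1) → L1-HIT  vc=[13, 15]
6: 0x1e (blk 7, set 1) → L1-HIT  vc=[13, 15]
7: 0xe (blk 3, set 1) → MISS  vc=[13, 15, 7]
8: 0x1c (blk 7, set 1) → VC-HIT  vc=[13, 15, 3]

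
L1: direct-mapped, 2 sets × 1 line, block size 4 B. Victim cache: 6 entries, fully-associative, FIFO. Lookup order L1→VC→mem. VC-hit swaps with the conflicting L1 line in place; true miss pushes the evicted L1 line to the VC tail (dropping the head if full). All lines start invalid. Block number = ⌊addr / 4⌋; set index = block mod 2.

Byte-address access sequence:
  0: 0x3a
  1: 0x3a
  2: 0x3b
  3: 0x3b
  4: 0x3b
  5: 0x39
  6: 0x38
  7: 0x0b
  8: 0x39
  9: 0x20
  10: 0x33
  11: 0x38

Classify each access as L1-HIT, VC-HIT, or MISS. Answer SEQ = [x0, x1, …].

SEQ = [MISS, L1-HIT, L1-HIT, L1-HIT, L1-HIT, L1-HIT, L1-HIT, MISS, VC-HIT, MISS, MISS, VC-HIT]

  [0] addr=0x3a blk=14 s=0: MISS | VC []
  [1] addr=0x3a blk=14 s=0: L1-HIT | VC []
  [2] addr=0x3b blk=14 s=0: L1-HIT | VC []
  [3] addr=0x3b blk=14 s=0: L1-HIT | VC []
  [4] addr=0x3b blk=14 s=0: L1-HIT | VC []
  [5] addr=0x39 blk=14 s=0: L1-HIT | VC []
  [6] addr=0x38 blk=14 s=0: L1-HIT | VC []
  [7] addr=0xb blk=2 s=0: MISS | VC [14]
  [8] addr=0x39 blk=14 s=0: VC-HIT | VC [2]
  [9] addr=0x20 blk=8 s=0: MISS | VC [2, 14]
  [10] addr=0x33 blk=12 s=0: MISS | VC [2, 14, 8]
  [11] addr=0x38 blk=14 s=0: VC-HIT | VC [2, 12, 8]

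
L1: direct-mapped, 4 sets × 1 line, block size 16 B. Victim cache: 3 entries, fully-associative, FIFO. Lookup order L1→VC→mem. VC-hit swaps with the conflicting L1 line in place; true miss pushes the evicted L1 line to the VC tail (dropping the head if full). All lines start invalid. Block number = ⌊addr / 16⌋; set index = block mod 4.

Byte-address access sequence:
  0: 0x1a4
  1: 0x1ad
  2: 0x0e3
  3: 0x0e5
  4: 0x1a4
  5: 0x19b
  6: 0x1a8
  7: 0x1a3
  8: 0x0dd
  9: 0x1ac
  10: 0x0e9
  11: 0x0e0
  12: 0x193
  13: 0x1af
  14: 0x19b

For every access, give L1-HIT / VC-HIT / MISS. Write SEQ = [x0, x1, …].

SEQ = [MISS, L1-HIT, MISS, L1-HIT, VC-HIT, MISS, L1-HIT, L1-HIT, MISS, L1-HIT, VC-HIT, L1-HIT, VC-HIT, VC-HIT, L1-HIT]

  [0] addr=0x1a4 blk=26 s=2: MISS | VC []
  [1] addr=0x1ad blk=26 s=2: L1-HIT | VC []
  [2] addr=0xe3 blk=14 s=2: MISS | VC [26]
  [3] addr=0xe5 blk=14 s=2: L1-HIT | VC [26]
  [4] addr=0x1a4 blk=26 s=2: VC-HIT | VC [14]
  [5] addr=0x19b blk=25 s=1: MISS | VC [14]
  [6] addr=0x1a8 blk=26 s=2: L1-HIT | VC [14]
  [7] addr=0x1a3 blk=26 s=2: L1-HIT | VC [14]
  [8] addr=0xdd blk=13 s=1: MISS | VC [14, 25]
  [9] addr=0x1ac blk=26 s=2: L1-HIT | VC [14, 25]
  [10] addr=0xe9 blk=14 s=2: VC-HIT | VC [26, 25]
  [11] addr=0xe0 blk=14 s=2: L1-HIT | VC [26, 25]
  [12] addr=0x193 blk=25 s=1: VC-HIT | VC [26, 13]
  [13] addr=0x1af blk=26 s=2: VC-HIT | VC [14, 13]
  [14] addr=0x19b blk=25 s=1: L1-HIT | VC [14, 13]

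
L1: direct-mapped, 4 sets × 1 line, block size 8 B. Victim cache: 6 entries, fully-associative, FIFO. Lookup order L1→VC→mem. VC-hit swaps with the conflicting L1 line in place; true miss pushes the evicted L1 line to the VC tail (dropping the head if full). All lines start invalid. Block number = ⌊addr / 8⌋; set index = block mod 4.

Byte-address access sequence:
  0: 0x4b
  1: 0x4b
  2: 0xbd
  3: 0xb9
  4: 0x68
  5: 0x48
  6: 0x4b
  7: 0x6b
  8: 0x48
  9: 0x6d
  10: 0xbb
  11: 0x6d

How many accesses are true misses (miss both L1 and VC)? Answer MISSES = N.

0: 0x4b (blk 9, set 1) → MISS  vc=[]
1: 0x4b (blk 9, set 1) → L1-HIT  vc=[]
2: 0xbd (blk 23, set 3) → MISS  vc=[]
3: 0xb9 (blk 23, set 3) → L1-HIT  vc=[]
4: 0x68 (blk 13, set 1) → MISS  vc=[9]
5: 0x48 (blk 9, set 1) → VC-HIT  vc=[13]
6: 0x4b (blk 9, set 1) → L1-HIT  vc=[13]
7: 0x6b (blk 13, set 1) → VC-HIT  vc=[9]
8: 0x48 (blk 9, set 1) → VC-HIT  vc=[13]
9: 0x6d (blk 13, set 1) → VC-HIT  vc=[9]
10: 0xbb (blk 23, set 3) → L1-HIT  vc=[9]
11: 0x6d (blk 13, set 1) → L1-HIT  vc=[9]

MISSES = 3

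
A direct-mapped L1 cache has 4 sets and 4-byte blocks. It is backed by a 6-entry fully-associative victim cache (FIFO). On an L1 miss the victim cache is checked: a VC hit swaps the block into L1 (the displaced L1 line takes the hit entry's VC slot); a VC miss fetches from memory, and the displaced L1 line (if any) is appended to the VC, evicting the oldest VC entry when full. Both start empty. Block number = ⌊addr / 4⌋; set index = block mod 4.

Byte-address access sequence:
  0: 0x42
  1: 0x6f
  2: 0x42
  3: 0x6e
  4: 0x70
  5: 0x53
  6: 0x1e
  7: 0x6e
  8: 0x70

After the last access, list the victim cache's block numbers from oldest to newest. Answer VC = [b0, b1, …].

  [0] addr=0x42 blk=16 s=0: MISS | VC []
  [1] addr=0x6f blk=27 s=3: MISS | VC []
  [2] addr=0x42 blk=16 s=0: L1-HIT | VC []
  [3] addr=0x6e blk=27 s=3: L1-HIT | VC []
  [4] addr=0x70 blk=28 s=0: MISS | VC [16]
  [5] addr=0x53 blk=20 s=0: MISS | VC [16, 28]
  [6] addr=0x1e blk=7 s=3: MISS | VC [16, 28, 27]
  [7] addr=0x6e blk=27 s=3: VC-HIT | VC [16, 28, 7]
  [8] addr=0x70 blk=28 s=0: VC-HIT | VC [16, 20, 7]

VC = [16, 20, 7]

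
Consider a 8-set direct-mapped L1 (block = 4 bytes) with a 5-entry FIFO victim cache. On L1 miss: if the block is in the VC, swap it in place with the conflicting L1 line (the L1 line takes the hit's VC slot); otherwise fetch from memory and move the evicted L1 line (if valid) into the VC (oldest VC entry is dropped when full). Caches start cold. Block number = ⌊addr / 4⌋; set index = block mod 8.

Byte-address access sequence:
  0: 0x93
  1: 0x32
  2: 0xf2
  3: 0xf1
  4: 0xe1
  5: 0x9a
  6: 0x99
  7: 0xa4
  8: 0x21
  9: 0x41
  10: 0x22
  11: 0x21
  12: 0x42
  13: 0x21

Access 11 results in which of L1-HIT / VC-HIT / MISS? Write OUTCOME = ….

  [0] addr=0x93 blk=36 s=4: MISS | VC []
  [1] addr=0x32 blk=12 s=4: MISS | VC [36]
  [2] addr=0xf2 blk=60 s=4: MISS | VC [36, 12]
  [3] addr=0xf1 blk=60 s=4: L1-HIT | VC [36, 12]
  [4] addr=0xe1 blk=56 s=0: MISS | VC [36, 12]
  [5] addr=0x9a blk=38 s=6: MISS | VC [36, 12]
  [6] addr=0x99 blk=38 s=6: L1-HIT | VC [36, 12]
  [7] addr=0xa4 blk=41 s=1: MISS | VC [36, 12]
  [8] addr=0x21 blk=8 s=0: MISS | VC [36, 12, 56]
  [9] addr=0x41 blk=16 s=0: MISS | VC [36, 12, 56, 8]
  [10] addr=0x22 blk=8 s=0: VC-HIT | VC [36, 12, 56, 16]
  [11] addr=0x21 blk=8 s=0: L1-HIT | VC [36, 12, 56, 16]
  [12] addr=0x42 blk=16 s=0: VC-HIT | VC [36, 12, 56, 8]
  [13] addr=0x21 blk=8 s=0: VC-HIT | VC [36, 12, 56, 16]

OUTCOME = L1-HIT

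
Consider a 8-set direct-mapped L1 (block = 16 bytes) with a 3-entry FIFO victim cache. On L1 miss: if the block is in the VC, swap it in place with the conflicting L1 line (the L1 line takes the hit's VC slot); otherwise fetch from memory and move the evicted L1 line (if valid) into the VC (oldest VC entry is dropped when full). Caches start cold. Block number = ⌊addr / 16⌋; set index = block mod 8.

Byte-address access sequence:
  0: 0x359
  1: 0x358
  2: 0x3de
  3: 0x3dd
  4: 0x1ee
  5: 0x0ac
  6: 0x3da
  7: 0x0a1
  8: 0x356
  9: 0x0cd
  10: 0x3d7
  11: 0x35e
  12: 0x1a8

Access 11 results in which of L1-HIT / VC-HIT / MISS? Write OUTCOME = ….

OUTCOME = VC-HIT

0: 0x359 (blk 53, set 5) → MISS  vc=[]
1: 0x358 (blk 53, set 5) → L1-HIT  vc=[]
2: 0x3de (blk 61, set 5) → MISS  vc=[53]
3: 0x3dd (blk 61, set 5) → L1-HIT  vc=[53]
4: 0x1ee (blk 30, set 6) → MISS  vc=[53]
5: 0xac (blk 10, set 2) → MISS  vc=[53]
6: 0x3da (blk 61, set 5) → L1-HIT  vc=[53]
7: 0xa1 (blk 10, set 2) → L1-HIT  vc=[53]
8: 0x356 (blk 53, set 5) → VC-HIT  vc=[61]
9: 0xcd (blk 12, set 4) → MISS  vc=[61]
10: 0x3d7 (blk 61, set 5) → VC-HIT  vc=[53]
11: 0x35e (blk 53, set 5) → VC-HIT  vc=[61]
12: 0x1a8 (blk 26, set 2) → MISS  vc=[61, 10]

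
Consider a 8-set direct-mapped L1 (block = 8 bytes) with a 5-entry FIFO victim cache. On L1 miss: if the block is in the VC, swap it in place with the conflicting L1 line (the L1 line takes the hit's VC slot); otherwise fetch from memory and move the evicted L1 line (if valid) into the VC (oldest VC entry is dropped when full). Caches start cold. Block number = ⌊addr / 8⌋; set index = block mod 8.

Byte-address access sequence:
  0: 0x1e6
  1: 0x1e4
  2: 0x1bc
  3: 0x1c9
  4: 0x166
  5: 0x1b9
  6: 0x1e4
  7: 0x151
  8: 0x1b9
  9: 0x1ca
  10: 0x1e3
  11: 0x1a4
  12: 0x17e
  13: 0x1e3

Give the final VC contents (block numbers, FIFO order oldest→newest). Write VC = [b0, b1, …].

VC = [44, 52, 55]

0: 0x1e6 (blk 60, set 4) → MISS  vc=[]
1: 0x1e4 (blk 60, set 4) → L1-HIT  vc=[]
2: 0x1bc (blk 55, set 7) → MISS  vc=[]
3: 0x1c9 (blk 57, set 1) → MISS  vc=[]
4: 0x166 (blk 44, set 4) → MISS  vc=[60]
5: 0x1b9 (blk 55, set 7) → L1-HIT  vc=[60]
6: 0x1e4 (blk 60, set 4) → VC-HIT  vc=[44]
7: 0x151 (blk 42, set 2) → MISS  vc=[44]
8: 0x1b9 (blk 55, set 7) → L1-HIT  vc=[44]
9: 0x1ca (blk 57, set 1) → L1-HIT  vc=[44]
10: 0x1e3 (blk 60, set 4) → L1-HIT  vc=[44]
11: 0x1a4 (blk 52, set 4) → MISS  vc=[44, 60]
12: 0x17e (blk 47, set 7) → MISS  vc=[44, 60, 55]
13: 0x1e3 (blk 60, set 4) → VC-HIT  vc=[44, 52, 55]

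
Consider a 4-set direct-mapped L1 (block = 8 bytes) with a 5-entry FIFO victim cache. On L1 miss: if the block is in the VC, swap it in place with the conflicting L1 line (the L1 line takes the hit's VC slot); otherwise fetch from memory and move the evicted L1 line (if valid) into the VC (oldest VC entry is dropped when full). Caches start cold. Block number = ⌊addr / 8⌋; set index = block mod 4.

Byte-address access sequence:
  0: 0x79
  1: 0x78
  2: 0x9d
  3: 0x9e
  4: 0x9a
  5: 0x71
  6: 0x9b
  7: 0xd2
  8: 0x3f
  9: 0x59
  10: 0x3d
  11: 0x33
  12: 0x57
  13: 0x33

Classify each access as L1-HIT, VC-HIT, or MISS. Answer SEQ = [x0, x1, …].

SEQ = [MISS, L1-HIT, MISS, L1-HIT, L1-HIT, MISS, L1-HIT, MISS, MISS, MISS, VC-HIT, MISS, MISS, VC-HIT]

#0 0x79→b15/s3 MISS; vc=[]
#1 0x78→b15/s3 L1-HIT; vc=[]
#2 0x9d→b19/s3 MISS; vc=[15]
#3 0x9e→b19/s3 L1-HIT; vc=[15]
#4 0x9a→b19/s3 L1-HIT; vc=[15]
#5 0x71→b14/s2 MISS; vc=[15]
#6 0x9b→b19/s3 L1-HIT; vc=[15]
#7 0xd2→b26/s2 MISS; vc=[15,14]
#8 0x3f→b7/s3 MISS; vc=[15,14,19]
#9 0x59→b11/s3 MISS; vc=[15,14,19,7]
#10 0x3d→b7/s3 VC-HIT; vc=[15,14,19,11]
#11 0x33→b6/s2 MISS; vc=[15,14,19,11,26]
#12 0x57→b10/s2 MISS; vc=[14,19,11,26,6]
#13 0x33→b6/s2 VC-HIT; vc=[14,19,11,26,10]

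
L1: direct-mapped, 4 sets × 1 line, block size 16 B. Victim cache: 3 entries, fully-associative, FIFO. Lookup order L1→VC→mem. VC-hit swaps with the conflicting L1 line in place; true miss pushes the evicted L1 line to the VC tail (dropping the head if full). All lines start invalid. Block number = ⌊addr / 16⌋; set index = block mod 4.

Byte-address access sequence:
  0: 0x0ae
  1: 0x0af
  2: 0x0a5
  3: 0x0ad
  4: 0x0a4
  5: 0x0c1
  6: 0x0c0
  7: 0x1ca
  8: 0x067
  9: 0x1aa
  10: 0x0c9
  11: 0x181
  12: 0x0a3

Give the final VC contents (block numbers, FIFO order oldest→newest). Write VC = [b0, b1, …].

#0 0xae→b10/s2 MISS; vc=[]
#1 0xaf→b10/s2 L1-HIT; vc=[]
#2 0xa5→b10/s2 L1-HIT; vc=[]
#3 0xad→b10/s2 L1-HIT; vc=[]
#4 0xa4→b10/s2 L1-HIT; vc=[]
#5 0xc1→b12/s0 MISS; vc=[]
#6 0xc0→b12/s0 L1-HIT; vc=[]
#7 0x1ca→b28/s0 MISS; vc=[12]
#8 0x67→b6/s2 MISS; vc=[12,10]
#9 0x1aa→b26/s2 MISS; vc=[12,10,6]
#10 0xc9→b12/s0 VC-HIT; vc=[28,10,6]
#11 0x181→b24/s0 MISS; vc=[10,6,12]
#12 0xa3→b10/s2 VC-HIT; vc=[26,6,12]

VC = [26, 6, 12]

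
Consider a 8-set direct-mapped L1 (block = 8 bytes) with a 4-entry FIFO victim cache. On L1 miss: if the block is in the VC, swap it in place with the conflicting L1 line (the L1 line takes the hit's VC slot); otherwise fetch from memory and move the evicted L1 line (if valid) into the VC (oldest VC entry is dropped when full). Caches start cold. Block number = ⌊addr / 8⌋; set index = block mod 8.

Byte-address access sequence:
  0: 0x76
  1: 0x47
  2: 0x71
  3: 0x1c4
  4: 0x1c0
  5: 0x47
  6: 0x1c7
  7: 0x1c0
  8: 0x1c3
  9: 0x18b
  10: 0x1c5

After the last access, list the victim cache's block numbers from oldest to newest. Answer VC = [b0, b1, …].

VC = [8]

0: 0x76 (blk 14, set 6) → MISS  vc=[]
1: 0x47 (blk 8, set 0) → MISS  vc=[]
2: 0x71 (blk 14, set 6) → L1-HIT  vc=[]
3: 0x1c4 (blk 56, set 0) → MISS  vc=[8]
4: 0x1c0 (blk 56, set 0) → L1-HIT  vc=[8]
5: 0x47 (blk 8, set 0) → VC-HIT  vc=[56]
6: 0x1c7 (blk 56, set 0) → VC-HIT  vc=[8]
7: 0x1c0 (blk 56, set 0) → L1-HIT  vc=[8]
8: 0x1c3 (blk 56, set 0) → L1-HIT  vc=[8]
9: 0x18b (blk 49, set 1) → MISS  vc=[8]
10: 0x1c5 (blk 56, set 0) → L1-HIT  vc=[8]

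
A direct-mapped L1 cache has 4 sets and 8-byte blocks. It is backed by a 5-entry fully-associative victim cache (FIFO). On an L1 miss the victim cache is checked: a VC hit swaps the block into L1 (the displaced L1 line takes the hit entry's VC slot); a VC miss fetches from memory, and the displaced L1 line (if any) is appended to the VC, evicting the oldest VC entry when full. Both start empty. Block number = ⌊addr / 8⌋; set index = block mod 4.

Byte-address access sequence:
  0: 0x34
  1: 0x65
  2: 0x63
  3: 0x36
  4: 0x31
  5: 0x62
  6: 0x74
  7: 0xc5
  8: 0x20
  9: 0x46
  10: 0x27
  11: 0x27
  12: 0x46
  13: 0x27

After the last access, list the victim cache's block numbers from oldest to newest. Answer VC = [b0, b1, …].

  [0] addr=0x34 blk=6 s=2: MISS | VC []
  [1] addr=0x65 blk=12 s=0: MISS | VC []
  [2] addr=0x63 blk=12 s=0: L1-HIT | VC []
  [3] addr=0x36 blk=6 s=2: L1-HIT | VC []
  [4] addr=0x31 blk=6 s=2: L1-HIT | VC []
  [5] addr=0x62 blk=12 s=0: L1-HIT | VC []
  [6] addr=0x74 blk=14 s=2: MISS | VC [6]
  [7] addr=0xc5 blk=24 s=0: MISS | VC [6, 12]
  [8] addr=0x20 blk=4 s=0: MISS | VC [6, 12, 24]
  [9] addr=0x46 blk=8 s=0: MISS | VC [6, 12, 24, 4]
  [10] addr=0x27 blk=4 s=0: VC-HIT | VC [6, 12, 24, 8]
  [11] addr=0x27 blk=4 s=0: L1-HIT | VC [6, 12, 24, 8]
  [12] addr=0x46 blk=8 s=0: VC-HIT | VC [6, 12, 24, 4]
  [13] addr=0x27 blk=4 s=0: VC-HIT | VC [6, 12, 24, 8]

VC = [6, 12, 24, 8]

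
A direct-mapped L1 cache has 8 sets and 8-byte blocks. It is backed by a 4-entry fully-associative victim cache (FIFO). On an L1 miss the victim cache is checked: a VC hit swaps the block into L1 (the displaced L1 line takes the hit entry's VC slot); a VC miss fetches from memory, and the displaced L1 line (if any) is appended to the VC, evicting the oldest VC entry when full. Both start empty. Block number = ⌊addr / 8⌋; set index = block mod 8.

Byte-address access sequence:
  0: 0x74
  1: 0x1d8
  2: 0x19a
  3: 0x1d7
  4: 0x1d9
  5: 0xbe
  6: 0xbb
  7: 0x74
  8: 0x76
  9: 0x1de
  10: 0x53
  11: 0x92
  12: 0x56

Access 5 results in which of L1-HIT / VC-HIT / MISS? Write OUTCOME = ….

OUTCOME = MISS

  [0] addr=0x74 blk=14 s=6: MISS | VC []
  [1] addr=0x1d8 blk=59 s=3: MISS | VC []
  [2] addr=0x19a blk=51 s=3: MISS | VC [59]
  [3] addr=0x1d7 blk=58 s=2: MISS | VC [59]
  [4] addr=0x1d9 blk=59 s=3: VC-HIT | VC [51]
  [5] addr=0xbe blk=23 s=7: MISS | VC [51]
  [6] addr=0xbb blk=23 s=7: L1-HIT | VC [51]
  [7] addr=0x74 blk=14 s=6: L1-HIT | VC [51]
  [8] addr=0x76 blk=14 s=6: L1-HIT | VC [51]
  [9] addr=0x1de blk=59 s=3: L1-HIT | VC [51]
  [10] addr=0x53 blk=10 s=2: MISS | VC [51, 58]
  [11] addr=0x92 blk=18 s=2: MISS | VC [51, 58, 10]
  [12] addr=0x56 blk=10 s=2: VC-HIT | VC [51, 58, 18]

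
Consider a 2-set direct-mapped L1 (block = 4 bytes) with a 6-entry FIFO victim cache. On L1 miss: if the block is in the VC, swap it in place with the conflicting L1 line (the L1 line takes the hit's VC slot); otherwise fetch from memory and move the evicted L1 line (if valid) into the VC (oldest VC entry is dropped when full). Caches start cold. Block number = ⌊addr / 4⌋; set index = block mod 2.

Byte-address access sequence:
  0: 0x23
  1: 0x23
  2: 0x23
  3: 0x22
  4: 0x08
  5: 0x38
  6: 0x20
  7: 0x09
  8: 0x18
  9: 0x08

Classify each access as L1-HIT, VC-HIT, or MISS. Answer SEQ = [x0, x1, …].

#0 0x23→b8/s0 MISS; vc=[]
#1 0x23→b8/s0 L1-HIT; vc=[]
#2 0x23→b8/s0 L1-HIT; vc=[]
#3 0x22→b8/s0 L1-HIT; vc=[]
#4 0x8→b2/s0 MISS; vc=[8]
#5 0x38→b14/s0 MISS; vc=[8,2]
#6 0x20→b8/s0 VC-HIT; vc=[14,2]
#7 0x9→b2/s0 VC-HIT; vc=[14,8]
#8 0x18→b6/s0 MISS; vc=[14,8,2]
#9 0x8→b2/s0 VC-HIT; vc=[14,8,6]

SEQ = [MISS, L1-HIT, L1-HIT, L1-HIT, MISS, MISS, VC-HIT, VC-HIT, MISS, VC-HIT]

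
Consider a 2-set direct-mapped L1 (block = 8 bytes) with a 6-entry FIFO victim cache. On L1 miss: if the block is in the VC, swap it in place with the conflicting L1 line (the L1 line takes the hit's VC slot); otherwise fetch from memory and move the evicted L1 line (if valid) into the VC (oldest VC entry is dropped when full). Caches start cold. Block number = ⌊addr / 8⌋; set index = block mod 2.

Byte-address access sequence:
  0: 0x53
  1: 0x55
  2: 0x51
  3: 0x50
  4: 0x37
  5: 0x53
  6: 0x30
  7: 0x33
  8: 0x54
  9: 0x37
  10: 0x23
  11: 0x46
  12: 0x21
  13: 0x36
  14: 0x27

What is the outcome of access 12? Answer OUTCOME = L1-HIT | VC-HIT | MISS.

#0 0x53→b10/s0 MISS; vc=[]
#1 0x55→b10/s0 L1-HIT; vc=[]
#2 0x51→b10/s0 L1-HIT; vc=[]
#3 0x50→b10/s0 L1-HIT; vc=[]
#4 0x37→b6/s0 MISS; vc=[10]
#5 0x53→b10/s0 VC-HIT; vc=[6]
#6 0x30→b6/s0 VC-HIT; vc=[10]
#7 0x33→b6/s0 L1-HIT; vc=[10]
#8 0x54→b10/s0 VC-HIT; vc=[6]
#9 0x37→b6/s0 VC-HIT; vc=[10]
#10 0x23→b4/s0 MISS; vc=[10,6]
#11 0x46→b8/s0 MISS; vc=[10,6,4]
#12 0x21→b4/s0 VC-HIT; vc=[10,6,8]
#13 0x36→b6/s0 VC-HIT; vc=[10,4,8]
#14 0x27→b4/s0 VC-HIT; vc=[10,6,8]

OUTCOME = VC-HIT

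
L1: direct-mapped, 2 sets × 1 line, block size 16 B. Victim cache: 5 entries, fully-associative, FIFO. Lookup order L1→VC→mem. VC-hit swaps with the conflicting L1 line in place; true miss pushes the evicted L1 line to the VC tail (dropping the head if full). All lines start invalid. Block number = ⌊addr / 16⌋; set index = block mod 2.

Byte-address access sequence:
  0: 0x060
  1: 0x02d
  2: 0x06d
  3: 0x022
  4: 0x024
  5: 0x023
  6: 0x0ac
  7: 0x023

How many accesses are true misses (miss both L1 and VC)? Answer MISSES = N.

MISSES = 3

0: 0x60 (blk 6, set 0) → MISS  vc=[]
1: 0x2d (blk 2, set 0) → MISS  vc=[6]
2: 0x6d (blk 6, set 0) → VC-HIT  vc=[2]
3: 0x22 (blk 2, set 0) → VC-HIT  vc=[6]
4: 0x24 (blk 2, set 0) → L1-HIT  vc=[6]
5: 0x23 (blk 2, set 0) → L1-HIT  vc=[6]
6: 0xac (blk 10, set 0) → MISS  vc=[6, 2]
7: 0x23 (blk 2, set 0) → VC-HIT  vc=[6, 10]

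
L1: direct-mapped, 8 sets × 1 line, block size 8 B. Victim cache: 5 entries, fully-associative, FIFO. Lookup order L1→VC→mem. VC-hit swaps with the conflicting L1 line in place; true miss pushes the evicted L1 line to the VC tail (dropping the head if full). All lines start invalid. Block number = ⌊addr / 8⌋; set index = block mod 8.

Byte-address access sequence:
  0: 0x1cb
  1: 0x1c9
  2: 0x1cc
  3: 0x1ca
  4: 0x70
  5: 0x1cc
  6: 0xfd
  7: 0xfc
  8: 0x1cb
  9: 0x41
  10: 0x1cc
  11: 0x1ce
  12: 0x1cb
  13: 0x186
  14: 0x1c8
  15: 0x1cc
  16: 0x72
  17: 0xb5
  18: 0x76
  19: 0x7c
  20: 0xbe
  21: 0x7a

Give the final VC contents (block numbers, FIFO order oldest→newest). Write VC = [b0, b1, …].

VC = [8, 22, 31, 23]

  [0] addr=0x1cb blk=57 s=1: MISS | VC []
  [1] addr=0x1c9 blk=57 s=1: L1-HIT | VC []
  [2] addr=0x1cc blk=57 s=1: L1-HIT | VC []
  [3] addr=0x1ca blk=57 s=1: L1-HIT | VC []
  [4] addr=0x70 blk=14 s=6: MISS | VC []
  [5] addr=0x1cc blk=57 s=1: L1-HIT | VC []
  [6] addr=0xfd blk=31 s=7: MISS | VC []
  [7] addr=0xfc blk=31 s=7: L1-HIT | VC []
  [8] addr=0x1cb blk=57 s=1: L1-HIT | VC []
  [9] addr=0x41 blk=8 s=0: MISS | VC []
  [10] addr=0x1cc blk=57 s=1: L1-HIT | VC []
  [11] addr=0x1ce blk=57 s=1: L1-HIT | VC []
  [12] addr=0x1cb blk=57 s=1: L1-HIT | VC []
  [13] addr=0x186 blk=48 s=0: MISS | VC [8]
  [14] addr=0x1c8 blk=57 s=1: L1-HIT | VC [8]
  [15] addr=0x1cc blk=57 s=1: L1-HIT | VC [8]
  [16] addr=0x72 blk=14 s=6: L1-HIT | VC [8]
  [17] addr=0xb5 blk=22 s=6: MISS | VC [8, 14]
  [18] addr=0x76 blk=14 s=6: VC-HIT | VC [8, 22]
  [19] addr=0x7c blk=15 s=7: MISS | VC [8, 22, 31]
  [20] addr=0xbe blk=23 s=7: MISS | VC [8, 22, 31, 15]
  [21] addr=0x7a blk=15 s=7: VC-HIT | VC [8, 22, 31, 23]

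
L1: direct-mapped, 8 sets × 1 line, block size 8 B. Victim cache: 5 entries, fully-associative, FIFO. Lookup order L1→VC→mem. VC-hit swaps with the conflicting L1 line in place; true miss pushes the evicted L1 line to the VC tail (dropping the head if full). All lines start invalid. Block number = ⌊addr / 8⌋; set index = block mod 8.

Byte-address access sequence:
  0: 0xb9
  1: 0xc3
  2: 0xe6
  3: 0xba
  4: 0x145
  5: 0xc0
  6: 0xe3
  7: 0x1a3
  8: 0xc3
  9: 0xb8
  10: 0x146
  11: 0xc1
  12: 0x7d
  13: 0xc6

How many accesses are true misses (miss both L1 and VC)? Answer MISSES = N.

MISSES = 6

#0 0xb9→b23/s7 MISS; vc=[]
#1 0xc3→b24/s0 MISS; vc=[]
#2 0xe6→b28/s4 MISS; vc=[]
#3 0xba→b23/s7 L1-HIT; vc=[]
#4 0x145→b40/s0 MISS; vc=[24]
#5 0xc0→b24/s0 VC-HIT; vc=[40]
#6 0xe3→b28/s4 L1-HIT; vc=[40]
#7 0x1a3→b52/s4 MISS; vc=[40,28]
#8 0xc3→b24/s0 L1-HIT; vc=[40,28]
#9 0xb8→b23/s7 L1-HIT; vc=[40,28]
#10 0x146→b40/s0 VC-HIT; vc=[24,28]
#11 0xc1→b24/s0 VC-HIT; vc=[40,28]
#12 0x7d→b15/s7 MISS; vc=[40,28,23]
#13 0xc6→b24/s0 L1-HIT; vc=[40,28,23]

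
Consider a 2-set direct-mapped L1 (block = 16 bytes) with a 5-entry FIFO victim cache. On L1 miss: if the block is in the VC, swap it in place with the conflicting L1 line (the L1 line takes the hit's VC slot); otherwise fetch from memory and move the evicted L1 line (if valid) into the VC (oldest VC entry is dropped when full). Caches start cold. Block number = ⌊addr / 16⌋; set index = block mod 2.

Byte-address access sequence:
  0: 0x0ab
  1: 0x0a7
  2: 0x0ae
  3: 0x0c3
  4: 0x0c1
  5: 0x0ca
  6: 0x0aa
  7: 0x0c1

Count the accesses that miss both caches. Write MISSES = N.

0: 0xab (blk 10, set 0) → MISS  vc=[]
1: 0xa7 (blk 10, set 0) → L1-HIT  vc=[]
2: 0xae (blk 10, set 0) → L1-HIT  vc=[]
3: 0xc3 (blk 12, set 0) → MISS  vc=[10]
4: 0xc1 (blk 12, set 0) → L1-HIT  vc=[10]
5: 0xca (blk 12, set 0) → L1-HIT  vc=[10]
6: 0xaa (blk 10, set 0) → VC-HIT  vc=[12]
7: 0xc1 (blk 12, set 0) → VC-HIT  vc=[10]

MISSES = 2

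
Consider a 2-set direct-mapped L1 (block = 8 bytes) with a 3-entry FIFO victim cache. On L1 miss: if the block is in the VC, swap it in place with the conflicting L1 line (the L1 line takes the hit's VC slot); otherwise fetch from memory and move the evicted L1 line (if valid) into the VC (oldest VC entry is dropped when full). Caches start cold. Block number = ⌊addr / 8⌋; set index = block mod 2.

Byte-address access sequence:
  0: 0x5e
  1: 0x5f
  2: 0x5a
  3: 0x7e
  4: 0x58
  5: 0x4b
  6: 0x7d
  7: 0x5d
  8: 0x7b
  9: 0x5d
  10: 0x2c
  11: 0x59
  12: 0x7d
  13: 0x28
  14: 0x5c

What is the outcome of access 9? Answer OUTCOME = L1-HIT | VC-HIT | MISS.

OUTCOME = VC-HIT

0: 0x5e (blk 11, set 1) → MISS  vc=[]
1: 0x5f (blk 11, set 1) → L1-HIT  vc=[]
2: 0x5a (blk 11, set 1) → L1-HIT  vc=[]
3: 0x7e (blk 15, set 1) → MISS  vc=[11]
4: 0x58 (blk 11, set 1) → VC-HIT  vc=[15]
5: 0x4b (blk 9, set 1) → MISS  vc=[15, 11]
6: 0x7d (blk 15, set 1) → VC-HIT  vc=[9, 11]
7: 0x5d (blk 11, set 1) → VC-HIT  vc=[9, 15]
8: 0x7b (blk 15, set 1) → VC-HIT  vc=[9, 11]
9: 0x5d (blk 11, set 1) → VC-HIT  vc=[9, 15]
10: 0x2c (blk 5, set 1) → MISS  vc=[9, 15, 11]
11: 0x59 (blk 11, set 1) → VC-HIT  vc=[9, 15, 5]
12: 0x7d (blk 15, set 1) → VC-HIT  vc=[9, 11, 5]
13: 0x28 (blk 5, set 1) → VC-HIT  vc=[9, 11, 15]
14: 0x5c (blk 11, set 1) → VC-HIT  vc=[9, 5, 15]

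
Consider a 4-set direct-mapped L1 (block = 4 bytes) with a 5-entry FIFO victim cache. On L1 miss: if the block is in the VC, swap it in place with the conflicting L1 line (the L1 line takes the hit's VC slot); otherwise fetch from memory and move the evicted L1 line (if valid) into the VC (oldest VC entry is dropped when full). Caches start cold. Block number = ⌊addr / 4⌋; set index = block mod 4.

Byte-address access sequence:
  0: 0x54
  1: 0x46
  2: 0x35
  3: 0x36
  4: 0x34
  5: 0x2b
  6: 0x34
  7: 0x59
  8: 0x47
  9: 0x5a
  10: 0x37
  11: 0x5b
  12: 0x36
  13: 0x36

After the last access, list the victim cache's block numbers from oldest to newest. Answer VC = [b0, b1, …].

VC = [21, 17, 10]

  [0] addr=0x54 blk=21 s=1: MISS | VC []
  [1] addr=0x46 blk=17 s=1: MISS | VC [21]
  [2] addr=0x35 blk=13 s=1: MISS | VC [21, 17]
  [3] addr=0x36 blk=13 s=1: L1-HIT | VC [21, 17]
  [4] addr=0x34 blk=13 s=1: L1-HIT | VC [21, 17]
  [5] addr=0x2b blk=10 s=2: MISS | VC [21, 17]
  [6] addr=0x34 blk=13 s=1: L1-HIT | VC [21, 17]
  [7] addr=0x59 blk=22 s=2: MISS | VC [21, 17, 10]
  [8] addr=0x47 blk=17 s=1: VC-HIT | VC [21, 13, 10]
  [9] addr=0x5a blk=22 s=2: L1-HIT | VC [21, 13, 10]
  [10] addr=0x37 blk=13 s=1: VC-HIT | VC [21, 17, 10]
  [11] addr=0x5b blk=22 s=2: L1-HIT | VC [21, 17, 10]
  [12] addr=0x36 blk=13 s=1: L1-HIT | VC [21, 17, 10]
  [13] addr=0x36 blk=13 s=1: L1-HIT | VC [21, 17, 10]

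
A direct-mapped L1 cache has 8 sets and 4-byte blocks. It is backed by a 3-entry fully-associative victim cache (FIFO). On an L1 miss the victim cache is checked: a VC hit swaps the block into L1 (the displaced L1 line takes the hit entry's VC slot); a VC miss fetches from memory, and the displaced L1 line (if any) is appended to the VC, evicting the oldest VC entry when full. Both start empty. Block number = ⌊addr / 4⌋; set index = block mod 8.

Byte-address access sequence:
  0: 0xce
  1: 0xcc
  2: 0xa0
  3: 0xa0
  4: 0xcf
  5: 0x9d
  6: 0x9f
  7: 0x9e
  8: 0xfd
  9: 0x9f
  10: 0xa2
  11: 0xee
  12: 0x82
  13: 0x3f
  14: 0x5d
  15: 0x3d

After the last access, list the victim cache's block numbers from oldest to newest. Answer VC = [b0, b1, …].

0: 0xce (blk 51, set 3) → MISS  vc=[]
1: 0xcc (blk 51, set 3) → L1-HIT  vc=[]
2: 0xa0 (blk 40, set 0) → MISS  vc=[]
3: 0xa0 (blk 40, set 0) → L1-HIT  vc=[]
4: 0xcf (blk 51, set 3) → L1-HIT  vc=[]
5: 0x9d (blk 39, set 7) → MISS  vc=[]
6: 0x9f (blk 39, set 7) → L1-HIT  vc=[]
7: 0x9e (blk 39, set 7) → L1-HIT  vc=[]
8: 0xfd (blk 63, set 7) → MISS  vc=[39]
9: 0x9f (blk 39, set 7) → VC-HIT  vc=[63]
10: 0xa2 (blk 40, set 0) → L1-HIT  vc=[63]
11: 0xee (blk 59, set 3) → MISS  vc=[63, 51]
12: 0x82 (blk 32, set 0) → MISS  vc=[63, 51, 40]
13: 0x3f (blk 15, set 7) → MISS  vc=[51, 40, 39]
14: 0x5d (blk 23, set 7) → MISS  vc=[40, 39, 15]
15: 0x3d (blk 15, set 7) → VC-HIT  vc=[40, 39, 23]

VC = [40, 39, 23]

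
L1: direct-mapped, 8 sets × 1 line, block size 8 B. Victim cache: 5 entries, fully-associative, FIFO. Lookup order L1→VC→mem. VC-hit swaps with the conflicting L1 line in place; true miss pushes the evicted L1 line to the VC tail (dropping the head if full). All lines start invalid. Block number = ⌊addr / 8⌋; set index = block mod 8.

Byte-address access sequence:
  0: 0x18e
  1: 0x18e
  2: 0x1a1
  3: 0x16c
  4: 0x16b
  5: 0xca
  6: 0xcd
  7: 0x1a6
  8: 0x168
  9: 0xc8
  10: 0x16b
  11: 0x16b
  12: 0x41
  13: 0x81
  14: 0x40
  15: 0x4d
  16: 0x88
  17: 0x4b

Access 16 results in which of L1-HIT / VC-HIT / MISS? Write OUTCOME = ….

  [0] addr=0x18e blk=49 s=1: MISS | VC []
  [1] addr=0x18e blk=49 s=1: L1-HIT | VC []
  [2] addr=0x1a1 blk=52 s=4: MISS | VC []
  [3] addr=0x16c blk=45 s=5: MISS | VC []
  [4] addr=0x16b blk=45 s=5: L1-HIT | VC []
  [5] addr=0xca blk=25 s=1: MISS | VC [49]
  [6] addr=0xcd blk=25 s=1: L1-HIT | VC [49]
  [7] addr=0x1a6 blk=52 s=4: L1-HIT | VC [49]
  [8] addr=0x168 blk=45 s=5: L1-HIT | VC [49]
  [9] addr=0xc8 blk=25 s=1: L1-HIT | VC [49]
  [10] addr=0x16b blk=45 s=5: L1-HIT | VC [49]
  [11] addr=0x16b blk=45 s=5: L1-HIT | VC [49]
  [12] addr=0x41 blk=8 s=0: MISS | VC [49]
  [13] addr=0x81 blk=16 s=0: MISS | VC [49, 8]
  [14] addr=0x40 blk=8 s=0: VC-HIT | VC [49, 16]
  [15] addr=0x4d blk=9 s=1: MISS | VC [49, 16, 25]
  [16] addr=0x88 blk=17 s=1: MISS | VC [49, 16, 25, 9]
  [17] addr=0x4b blk=9 s=1: VC-HIT | VC [49, 16, 25, 17]

OUTCOME = MISS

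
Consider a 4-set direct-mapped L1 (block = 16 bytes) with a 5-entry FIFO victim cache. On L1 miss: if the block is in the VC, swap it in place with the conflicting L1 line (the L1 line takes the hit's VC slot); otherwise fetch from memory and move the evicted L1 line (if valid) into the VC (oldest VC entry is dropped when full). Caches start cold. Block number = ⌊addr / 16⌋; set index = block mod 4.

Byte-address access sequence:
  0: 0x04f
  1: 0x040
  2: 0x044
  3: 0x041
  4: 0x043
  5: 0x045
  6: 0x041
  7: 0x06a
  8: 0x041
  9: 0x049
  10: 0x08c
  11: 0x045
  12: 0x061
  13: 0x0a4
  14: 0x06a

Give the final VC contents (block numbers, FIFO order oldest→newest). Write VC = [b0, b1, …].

VC = [8, 10]

0: 0x4f (blk 4, set 0) → MISS  vc=[]
1: 0x40 (blk 4, set 0) → L1-HIT  vc=[]
2: 0x44 (blk 4, set 0) → L1-HIT  vc=[]
3: 0x41 (blk 4, set 0) → L1-HIT  vc=[]
4: 0x43 (blk 4, set 0) → L1-HIT  vc=[]
5: 0x45 (blk 4, set 0) → L1-HIT  vc=[]
6: 0x41 (blk 4, set 0) → L1-HIT  vc=[]
7: 0x6a (blk 6, set 2) → MISS  vc=[]
8: 0x41 (blk 4, set 0) → L1-HIT  vc=[]
9: 0x49 (blk 4, set 0) → L1-HIT  vc=[]
10: 0x8c (blk 8, set 0) → MISS  vc=[4]
11: 0x45 (blk 4, set 0) → VC-HIT  vc=[8]
12: 0x61 (blk 6, set 2) → L1-HIT  vc=[8]
13: 0xa4 (blk 10, set 2) → MISS  vc=[8, 6]
14: 0x6a (blk 6, set 2) → VC-HIT  vc=[8, 10]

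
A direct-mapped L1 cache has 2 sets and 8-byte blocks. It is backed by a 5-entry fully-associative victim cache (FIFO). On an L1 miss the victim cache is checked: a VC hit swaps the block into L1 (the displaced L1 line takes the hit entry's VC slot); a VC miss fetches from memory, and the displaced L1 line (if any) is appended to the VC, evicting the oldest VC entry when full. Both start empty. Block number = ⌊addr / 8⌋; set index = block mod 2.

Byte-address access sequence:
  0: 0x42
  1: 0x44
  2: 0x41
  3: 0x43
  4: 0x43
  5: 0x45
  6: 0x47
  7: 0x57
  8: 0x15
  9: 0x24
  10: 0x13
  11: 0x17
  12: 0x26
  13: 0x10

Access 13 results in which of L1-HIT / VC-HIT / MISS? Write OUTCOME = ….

  [0] addr=0x42 blk=8 s=0: MISS | VC []
  [1] addr=0x44 blk=8 s=0: L1-HIT | VC []
  [2] addr=0x41 blk=8 s=0: L1-HIT | VC []
  [3] addr=0x43 blk=8 s=0: L1-HIT | VC []
  [4] addr=0x43 blk=8 s=0: L1-HIT | VC []
  [5] addr=0x45 blk=8 s=0: L1-HIT | VC []
  [6] addr=0x47 blk=8 s=0: L1-HIT | VC []
  [7] addr=0x57 blk=10 s=0: MISS | VC [8]
  [8] addr=0x15 blk=2 s=0: MISS | VC [8, 10]
  [9] addr=0x24 blk=4 s=0: MISS | VC [8, 10, 2]
  [10] addr=0x13 blk=2 s=0: VC-HIT | VC [8, 10, 4]
  [11] addr=0x17 blk=2 s=0: L1-HIT | VC [8, 10, 4]
  [12] addr=0x26 blk=4 s=0: VC-HIT | VC [8, 10, 2]
  [13] addr=0x10 blk=2 s=0: VC-HIT | VC [8, 10, 4]

OUTCOME = VC-HIT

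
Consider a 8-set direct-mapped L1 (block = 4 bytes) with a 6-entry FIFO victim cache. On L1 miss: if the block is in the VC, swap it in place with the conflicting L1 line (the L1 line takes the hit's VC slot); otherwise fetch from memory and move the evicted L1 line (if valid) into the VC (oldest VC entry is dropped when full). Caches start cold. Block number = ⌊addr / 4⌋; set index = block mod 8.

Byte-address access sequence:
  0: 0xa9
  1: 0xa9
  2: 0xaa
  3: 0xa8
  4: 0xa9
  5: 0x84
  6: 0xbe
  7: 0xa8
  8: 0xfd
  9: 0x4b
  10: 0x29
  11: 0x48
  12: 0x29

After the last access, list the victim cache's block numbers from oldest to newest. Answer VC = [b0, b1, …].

VC = [47, 42, 18]

0: 0xa9 (blk 42, set 2) → MISS  vc=[]
1: 0xa9 (blk 42, set 2) → L1-HIT  vc=[]
2: 0xaa (blk 42, set 2) → L1-HIT  vc=[]
3: 0xa8 (blk 42, set 2) → L1-HIT  vc=[]
4: 0xa9 (blk 42, set 2) → L1-HIT  vc=[]
5: 0x84 (blk 33, set 1) → MISS  vc=[]
6: 0xbe (blk 47, set 7) → MISS  vc=[]
7: 0xa8 (blk 42, set 2) → L1-HIT  vc=[]
8: 0xfd (blk 63, set 7) → MISS  vc=[47]
9: 0x4b (blk 18, set 2) → MISS  vc=[47, 42]
10: 0x29 (blk 10, set 2) → MISS  vc=[47, 42, 18]
11: 0x48 (blk 18, set 2) → VC-HIT  vc=[47, 42, 10]
12: 0x29 (blk 10, set 2) → VC-HIT  vc=[47, 42, 18]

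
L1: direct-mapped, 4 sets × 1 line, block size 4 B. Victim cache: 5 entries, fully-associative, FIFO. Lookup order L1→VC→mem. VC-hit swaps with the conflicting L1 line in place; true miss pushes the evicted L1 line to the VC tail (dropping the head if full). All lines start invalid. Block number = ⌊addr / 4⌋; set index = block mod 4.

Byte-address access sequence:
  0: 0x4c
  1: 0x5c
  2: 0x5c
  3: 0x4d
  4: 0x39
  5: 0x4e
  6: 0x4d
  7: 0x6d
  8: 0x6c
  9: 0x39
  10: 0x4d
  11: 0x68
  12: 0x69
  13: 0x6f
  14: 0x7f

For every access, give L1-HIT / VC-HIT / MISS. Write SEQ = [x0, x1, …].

SEQ = [MISS, MISS, L1-HIT, VC-HIT, MISS, L1-HIT, L1-HIT, MISS, L1-HIT, L1-HIT, VC-HIT, MISS, L1-HIT, VC-HIT, MISS]

  [0] addr=0x4c blk=19 s=3: MISS | VC []
  [1] addr=0x5c blk=23 s=3: MISS | VC [19]
  [2] addr=0x5c blk=23 s=3: L1-HIT | VC [19]
  [3] addr=0x4d blk=19 s=3: VC-HIT | VC [23]
  [4] addr=0x39 blk=14 s=2: MISS | VC [23]
  [5] addr=0x4e blk=19 s=3: L1-HIT | VC [23]
  [6] addr=0x4d blk=19 s=3: L1-HIT | VC [23]
  [7] addr=0x6d blk=27 s=3: MISS | VC [23, 19]
  [8] addr=0x6c blk=27 s=3: L1-HIT | VC [23, 19]
  [9] addr=0x39 blk=14 s=2: L1-HIT | VC [23, 19]
  [10] addr=0x4d blk=19 s=3: VC-HIT | VC [23, 27]
  [11] addr=0x68 blk=26 s=2: MISS | VC [23, 27, 14]
  [12] addr=0x69 blk=26 s=2: L1-HIT | VC [23, 27, 14]
  [13] addr=0x6f blk=27 s=3: VC-HIT | VC [23, 19, 14]
  [14] addr=0x7f blk=31 s=3: MISS | VC [23, 19, 14, 27]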